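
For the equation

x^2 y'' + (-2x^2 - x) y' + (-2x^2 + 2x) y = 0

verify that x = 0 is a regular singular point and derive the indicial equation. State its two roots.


Divide by x^2 to reach normal form y'' + P_1(x) y' + P_2(x) y = 0 with P_1(x) = -2 - 1/x and P_2(x) = -2 + 2/x.
x = 0 is a singular point because the y'-coefficient -2 - 1/x has a pole at x = 0 and the y-coefficient -2 + 2/x has a pole at x = 0.
It is a regular singular point because x P_1(x) = p(x) = -2x - 1 and x^2 P_2(x) = q(x) = -2x^2 + 2x are polynomials, hence analytic at x = 0.
p(0) = -1,  q(0) = 0.
Indicial equation: r(r-1) + p(0) r + q(0) = 0, i.e. r^2 + (p(0) - 1) r + q(0) = 0, i.e. r^2 - 2 r = 0.
Discriminant: (-2)^2 - 4(0) = 4, so r = (2 ± 2)/2.
Solving: r_1 = 2, r_2 = 0.

indicial: r^2 - 2 r = 0; roots r_1 = 2, r_2 = 0


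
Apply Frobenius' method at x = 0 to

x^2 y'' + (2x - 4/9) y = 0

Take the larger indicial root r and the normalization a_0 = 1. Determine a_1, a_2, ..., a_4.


Write in Frobenius form y'' + (p(x)/x) y' + (q(x)/x^2) y = 0:
  p(x) = 0,  q(x) = 2x - 4/9.
Indicial equation: r(r-1) + (0) r + (-4/9) = 0 -> roots r_1 = 4/3, r_2 = -1/3.
Take r = r_1 = 4/3. Let y(x) = x^r sum_{n>=0} a_n x^n with a_0 = 1.
Substitute y = x^r sum a_n x^n and match x^{r+n}. The recurrence is
  D(n) a_n + 2 a_{n-1} = 0,  where D(n) = (r+n)(r+n-1) + (0)(r+n) + (-4/9).
  a_n = -2 / D(n) * a_{n-1}.
Since the indicial polynomial factors as (r - r_1)(r - r_2), D(n) = (r_1 + n - r_1)(r_1 + n - r_2) = n(n + 5/3).
Evaluating step by step (a_0 = 1):
  n = 1: D(1) = 1(1 + 5/3) = 8/3; numerator = -2(1) = -2; a_1 = (-2)/(8/3) = -3/4
  n = 2: D(2) = 2(2 + 5/3) = 22/3; numerator = -2(-3/4) = 3/2; a_2 = (3/2)/(22/3) = 9/44
  n = 3: D(3) = 3(3 + 5/3) = 14; numerator = -2(9/44) = -9/22; a_3 = (-9/22)/(14) = -9/308
  n = 4: D(4) = 4(4 + 5/3) = 68/3; numerator = -2(-9/308) = 9/154; a_4 = (9/154)/(68/3) = 27/10472

r = 4/3; a_0 = 1; a_1 = -3/4; a_2 = 9/44; a_3 = -9/308; a_4 = 27/10472


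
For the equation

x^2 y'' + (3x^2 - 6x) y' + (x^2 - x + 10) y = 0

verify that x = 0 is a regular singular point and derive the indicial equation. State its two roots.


Divide by x^2 to reach normal form y'' + P_1(x) y' + P_2(x) y = 0 with P_1(x) = 3 - 6/x and P_2(x) = 1 - 1/x + 10/x^2.
x = 0 is a singular point because the y'-coefficient 3 - 6/x has a pole at x = 0 and the y-coefficient 1 - 1/x + 10/x^2 has a pole at x = 0.
It is a regular singular point because x P_1(x) = p(x) = 3x - 6 and x^2 P_2(x) = q(x) = x^2 - x + 10 are polynomials, hence analytic at x = 0.
p(0) = -6,  q(0) = 10.
Indicial equation: r(r-1) + p(0) r + q(0) = 0, i.e. r^2 + (p(0) - 1) r + q(0) = 0, i.e. r^2 - 7 r + 10 = 0.
Discriminant: (-7)^2 - 4(10) = 9, so r = (7 ± 3)/2.
Solving: r_1 = 5, r_2 = 2.

indicial: r^2 - 7 r + 10 = 0; roots r_1 = 5, r_2 = 2


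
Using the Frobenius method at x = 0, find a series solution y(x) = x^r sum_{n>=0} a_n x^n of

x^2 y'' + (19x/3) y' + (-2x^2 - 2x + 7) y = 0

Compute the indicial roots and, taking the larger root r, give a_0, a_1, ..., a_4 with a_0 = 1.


Write in Frobenius form y'' + (p(x)/x) y' + (q(x)/x^2) y = 0:
  p(x) = 19/3,  q(x) = -2x^2 - 2x + 7.
Indicial equation: r(r-1) + (19/3) r + (7) = 0 -> roots r_1 = -7/3, r_2 = -3.
Take r = r_1 = -7/3. Let y(x) = x^r sum_{n>=0} a_n x^n with a_0 = 1.
Substitute y = x^r sum a_n x^n and match x^{r+n}. The recurrence is
  D(n) a_n - 2 a_{n-1} - 2 a_{n-2} = 0,  where D(n) = (r+n)(r+n-1) + (19/3)(r+n) + (7).
  a_n = [2 a_{n-1} + 2 a_{n-2}] / D(n).
Since the indicial polynomial factors as (r - r_1)(r - r_2), D(n) = (r_1 + n - r_1)(r_1 + n - r_2) = n(n + 2/3).
Evaluating step by step (a_0 = 1):
  n = 1: D(1) = 1(1 + 2/3) = 5/3; numerator = 2(1) = 2; a_1 = (2)/(5/3) = 6/5
  n = 2: D(2) = 2(2 + 2/3) = 16/3; numerator = 2(6/5) + 2(1) = 22/5; a_2 = (22/5)/(16/3) = 33/40
  n = 3: D(3) = 3(3 + 2/3) = 11; numerator = 2(33/40) + 2(6/5) = 81/20; a_3 = (81/20)/(11) = 81/220
  n = 4: D(4) = 4(4 + 2/3) = 56/3; numerator = 2(81/220) + 2(33/40) = 105/44; a_4 = (105/44)/(56/3) = 45/352

r = -7/3; a_0 = 1; a_1 = 6/5; a_2 = 33/40; a_3 = 81/220; a_4 = 45/352


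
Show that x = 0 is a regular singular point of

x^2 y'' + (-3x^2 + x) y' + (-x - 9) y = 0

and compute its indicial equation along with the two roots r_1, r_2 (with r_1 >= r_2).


Divide by x^2 to reach normal form y'' + P_1(x) y' + P_2(x) y = 0 with P_1(x) = -3 + 1/x and P_2(x) = -1/x - 9/x^2.
x = 0 is a singular point because the y'-coefficient -3 + 1/x has a pole at x = 0 and the y-coefficient -1/x - 9/x^2 has a pole at x = 0.
It is a regular singular point because x P_1(x) = p(x) = 1 - 3x and x^2 P_2(x) = q(x) = -x - 9 are polynomials, hence analytic at x = 0.
p(0) = 1,  q(0) = -9.
Indicial equation: r(r-1) + p(0) r + q(0) = 0, i.e. r^2 + (p(0) - 1) r + q(0) = 0, i.e. r^2 - 9 = 0.
Discriminant: (0)^2 - 4(-9) = 36, so r = (0 ± 6)/2.
Solving: r_1 = 3, r_2 = -3.

indicial: r^2 - 9 = 0; roots r_1 = 3, r_2 = -3


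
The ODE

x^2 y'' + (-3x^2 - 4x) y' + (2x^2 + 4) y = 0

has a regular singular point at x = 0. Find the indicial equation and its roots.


Divide by x^2 to reach normal form y'' + P_1(x) y' + P_2(x) y = 0 with P_1(x) = -3 - 4/x and P_2(x) = 2 + 4/x^2.
x = 0 is a singular point because the y'-coefficient -3 - 4/x has a pole at x = 0 and the y-coefficient 2 + 4/x^2 has a pole at x = 0.
It is a regular singular point because x P_1(x) = p(x) = -3x - 4 and x^2 P_2(x) = q(x) = 2x^2 + 4 are polynomials, hence analytic at x = 0.
p(0) = -4,  q(0) = 4.
Indicial equation: r(r-1) + p(0) r + q(0) = 0, i.e. r^2 + (p(0) - 1) r + q(0) = 0, i.e. r^2 - 5 r + 4 = 0.
Discriminant: (-5)^2 - 4(4) = 9, so r = (5 ± 3)/2.
Solving: r_1 = 4, r_2 = 1.

indicial: r^2 - 5 r + 4 = 0; roots r_1 = 4, r_2 = 1


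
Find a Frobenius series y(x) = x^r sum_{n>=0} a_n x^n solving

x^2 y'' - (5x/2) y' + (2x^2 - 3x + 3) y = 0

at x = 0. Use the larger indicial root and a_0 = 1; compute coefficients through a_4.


Write in Frobenius form y'' + (p(x)/x) y' + (q(x)/x^2) y = 0:
  p(x) = -5/2,  q(x) = 2x^2 - 3x + 3.
Indicial equation: r(r-1) + (-5/2) r + (3) = 0 -> roots r_1 = 2, r_2 = 3/2.
Take r = r_1 = 2. Let y(x) = x^r sum_{n>=0} a_n x^n with a_0 = 1.
Substitute y = x^r sum a_n x^n and match x^{r+n}. The recurrence is
  D(n) a_n - 3 a_{n-1} + 2 a_{n-2} = 0,  where D(n) = (r+n)(r+n-1) + (-5/2)(r+n) + (3).
  a_n = [3 a_{n-1} - 2 a_{n-2}] / D(n).
Since the indicial polynomial factors as (r - r_1)(r - r_2), D(n) = (r_1 + n - r_1)(r_1 + n - r_2) = n(n + 1/2).
Evaluating step by step (a_0 = 1):
  n = 1: D(1) = 1(1 + 1/2) = 3/2; numerator = 3(1) = 3; a_1 = (3)/(3/2) = 2
  n = 2: D(2) = 2(2 + 1/2) = 5; numerator = 3(2) - 2(1) = 4; a_2 = (4)/(5) = 4/5
  n = 3: D(3) = 3(3 + 1/2) = 21/2; numerator = 3(4/5) - 2(2) = -8/5; a_3 = (-8/5)/(21/2) = -16/105
  n = 4: D(4) = 4(4 + 1/2) = 18; numerator = 3(-16/105) - 2(4/5) = -72/35; a_4 = (-72/35)/(18) = -4/35

r = 2; a_0 = 1; a_1 = 2; a_2 = 4/5; a_3 = -16/105; a_4 = -4/35


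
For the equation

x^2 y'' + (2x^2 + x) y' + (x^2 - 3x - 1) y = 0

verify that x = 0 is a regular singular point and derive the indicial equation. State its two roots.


Divide by x^2 to reach normal form y'' + P_1(x) y' + P_2(x) y = 0 with P_1(x) = 2 + 1/x and P_2(x) = 1 - 3/x - 1/x^2.
x = 0 is a singular point because the y'-coefficient 2 + 1/x has a pole at x = 0 and the y-coefficient 1 - 3/x - 1/x^2 has a pole at x = 0.
It is a regular singular point because x P_1(x) = p(x) = 2x + 1 and x^2 P_2(x) = q(x) = x^2 - 3x - 1 are polynomials, hence analytic at x = 0.
p(0) = 1,  q(0) = -1.
Indicial equation: r(r-1) + p(0) r + q(0) = 0, i.e. r^2 + (p(0) - 1) r + q(0) = 0, i.e. r^2 - 1 = 0.
Discriminant: (0)^2 - 4(-1) = 4, so r = (0 ± 2)/2.
Solving: r_1 = 1, r_2 = -1.

indicial: r^2 - 1 = 0; roots r_1 = 1, r_2 = -1


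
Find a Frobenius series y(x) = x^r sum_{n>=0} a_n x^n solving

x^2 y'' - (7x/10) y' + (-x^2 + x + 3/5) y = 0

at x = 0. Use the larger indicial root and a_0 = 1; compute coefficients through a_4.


Write in Frobenius form y'' + (p(x)/x) y' + (q(x)/x^2) y = 0:
  p(x) = -7/10,  q(x) = -x^2 + x + 3/5.
Indicial equation: r(r-1) + (-7/10) r + (3/5) = 0 -> roots r_1 = 6/5, r_2 = 1/2.
Take r = r_1 = 6/5. Let y(x) = x^r sum_{n>=0} a_n x^n with a_0 = 1.
Substitute y = x^r sum a_n x^n and match x^{r+n}. The recurrence is
  D(n) a_n + 1 a_{n-1} - 1 a_{n-2} = 0,  where D(n) = (r+n)(r+n-1) + (-7/10)(r+n) + (3/5).
  a_n = [-1 a_{n-1} + 1 a_{n-2}] / D(n).
Since the indicial polynomial factors as (r - r_1)(r - r_2), D(n) = (r_1 + n - r_1)(r_1 + n - r_2) = n(n + 7/10).
Evaluating step by step (a_0 = 1):
  n = 1: D(1) = 1(1 + 7/10) = 17/10; numerator = -1(1) = -1; a_1 = (-1)/(17/10) = -10/17
  n = 2: D(2) = 2(2 + 7/10) = 27/5; numerator = -1(-10/17) + 1(1) = 27/17; a_2 = (27/17)/(27/5) = 5/17
  n = 3: D(3) = 3(3 + 7/10) = 111/10; numerator = -1(5/17) + 1(-10/17) = -15/17; a_3 = (-15/17)/(111/10) = -50/629
  n = 4: D(4) = 4(4 + 7/10) = 94/5; numerator = -1(-50/629) + 1(5/17) = 235/629; a_4 = (235/629)/(94/5) = 25/1258

r = 6/5; a_0 = 1; a_1 = -10/17; a_2 = 5/17; a_3 = -50/629; a_4 = 25/1258


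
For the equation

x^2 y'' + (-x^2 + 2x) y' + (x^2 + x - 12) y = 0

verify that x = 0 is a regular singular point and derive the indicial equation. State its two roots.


Divide by x^2 to reach normal form y'' + P_1(x) y' + P_2(x) y = 0 with P_1(x) = -1 + 2/x and P_2(x) = 1 + 1/x - 12/x^2.
x = 0 is a singular point because the y'-coefficient -1 + 2/x has a pole at x = 0 and the y-coefficient 1 + 1/x - 12/x^2 has a pole at x = 0.
It is a regular singular point because x P_1(x) = p(x) = 2 - x and x^2 P_2(x) = q(x) = x^2 + x - 12 are polynomials, hence analytic at x = 0.
p(0) = 2,  q(0) = -12.
Indicial equation: r(r-1) + p(0) r + q(0) = 0, i.e. r^2 + (p(0) - 1) r + q(0) = 0, i.e. r^2 + 1 r - 12 = 0.
Discriminant: (1)^2 - 4(-12) = 49, so r = (-1 ± 7)/2.
Solving: r_1 = 3, r_2 = -4.

indicial: r^2 + 1 r - 12 = 0; roots r_1 = 3, r_2 = -4


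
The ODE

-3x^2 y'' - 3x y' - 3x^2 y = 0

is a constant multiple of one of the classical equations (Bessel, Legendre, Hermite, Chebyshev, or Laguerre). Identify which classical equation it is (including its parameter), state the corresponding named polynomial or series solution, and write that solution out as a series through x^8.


All three coefficients share the factor -3; dividing through by -3 gives  x^2 y'' + x y' + x^2 y = 0.
This matches the Bessel equation x^2 y'' + x y' + (x^2 - nu^2) y = 0 with nu^2 = 0, so nu = 0; the solution bounded at x = 0 is J_0(x).
Frobenius at x = 0: indicial roots ±nu; for r = nu the recurrence k(k + 2nu) c_k = -c_{k-2} gives the standard series J_nu(x) = sum_{k>=0} (-1)^k / (k! (k+nu)!) (x/2)^(2k+nu). Evaluate the first 5 terms:
  k = 0: (-1)^0 / (0! * 0! * 2^0) x^0 = 1/(1*1*1) x^0 = (1) x^0
  k = 1: (-1)^1 / (1! * 1! * 2^2) x^2 = -1/(1*1*4) x^2 = (-1/4) x^2
  k = 2: (-1)^2 / (2! * 2! * 2^4) x^4 = 1/(2*2*16) x^4 = (1/64) x^4
  k = 3: (-1)^3 / (3! * 3! * 2^6) x^6 = -1/(6*6*64) x^6 = (-1/2304) x^6
  k = 4: (-1)^4 / (4! * 4! * 2^8) x^8 = 1/(24*24*256) x^8 = (1/147456) x^8
Hence J_0(x) = x^8/147456 - x^6/2304 + x^4/64 - x^2/4 + 1 + ....

J_0(x); series = x^8/147456 - x^6/2304 + x^4/64 - x^2/4 + 1


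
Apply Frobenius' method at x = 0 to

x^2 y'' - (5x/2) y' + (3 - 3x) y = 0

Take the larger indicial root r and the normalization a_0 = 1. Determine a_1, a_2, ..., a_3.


Write in Frobenius form y'' + (p(x)/x) y' + (q(x)/x^2) y = 0:
  p(x) = -5/2,  q(x) = 3 - 3x.
Indicial equation: r(r-1) + (-5/2) r + (3) = 0 -> roots r_1 = 2, r_2 = 3/2.
Take r = r_1 = 2. Let y(x) = x^r sum_{n>=0} a_n x^n with a_0 = 1.
Substitute y = x^r sum a_n x^n and match x^{r+n}. The recurrence is
  D(n) a_n - 3 a_{n-1} = 0,  where D(n) = (r+n)(r+n-1) + (-5/2)(r+n) + (3).
  a_n = 3 / D(n) * a_{n-1}.
Since the indicial polynomial factors as (r - r_1)(r - r_2), D(n) = (r_1 + n - r_1)(r_1 + n - r_2) = n(n + 1/2).
Evaluating step by step (a_0 = 1):
  n = 1: D(1) = 1(1 + 1/2) = 3/2; numerator = 3(1) = 3; a_1 = (3)/(3/2) = 2
  n = 2: D(2) = 2(2 + 1/2) = 5; numerator = 3(2) = 6; a_2 = (6)/(5) = 6/5
  n = 3: D(3) = 3(3 + 1/2) = 21/2; numerator = 3(6/5) = 18/5; a_3 = (18/5)/(21/2) = 12/35

r = 2; a_0 = 1; a_1 = 2; a_2 = 6/5; a_3 = 12/35


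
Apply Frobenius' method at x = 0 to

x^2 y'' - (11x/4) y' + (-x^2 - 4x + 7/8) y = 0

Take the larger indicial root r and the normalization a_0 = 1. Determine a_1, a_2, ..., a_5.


Write in Frobenius form y'' + (p(x)/x) y' + (q(x)/x^2) y = 0:
  p(x) = -11/4,  q(x) = -x^2 - 4x + 7/8.
Indicial equation: r(r-1) + (-11/4) r + (7/8) = 0 -> roots r_1 = 7/2, r_2 = 1/4.
Take r = r_1 = 7/2. Let y(x) = x^r sum_{n>=0} a_n x^n with a_0 = 1.
Substitute y = x^r sum a_n x^n and match x^{r+n}. The recurrence is
  D(n) a_n - 4 a_{n-1} - 1 a_{n-2} = 0,  where D(n) = (r+n)(r+n-1) + (-11/4)(r+n) + (7/8).
  a_n = [4 a_{n-1} + 1 a_{n-2}] / D(n).
Since the indicial polynomial factors as (r - r_1)(r - r_2), D(n) = (r_1 + n - r_1)(r_1 + n - r_2) = n(n + 13/4).
Evaluating step by step (a_0 = 1):
  n = 1: D(1) = 1(1 + 13/4) = 17/4; numerator = 4(1) = 4; a_1 = (4)/(17/4) = 16/17
  n = 2: D(2) = 2(2 + 13/4) = 21/2; numerator = 4(16/17) + 1(1) = 81/17; a_2 = (81/17)/(21/2) = 54/119
  n = 3: D(3) = 3(3 + 13/4) = 75/4; numerator = 4(54/119) + 1(16/17) = 328/119; a_3 = (328/119)/(75/4) = 1312/8925
  n = 4: D(4) = 4(4 + 13/4) = 29; numerator = 4(1312/8925) + 1(54/119) = 9298/8925; a_4 = (9298/8925)/(29) = 9298/258825
  n = 5: D(5) = 5(5 + 13/4) = 165/4; numerator = 4(9298/258825) + 1(1312/8925) = 5016/17255; a_5 = (5016/17255)/(165/4) = 608/86275

r = 7/2; a_0 = 1; a_1 = 16/17; a_2 = 54/119; a_3 = 1312/8925; a_4 = 9298/258825; a_5 = 608/86275


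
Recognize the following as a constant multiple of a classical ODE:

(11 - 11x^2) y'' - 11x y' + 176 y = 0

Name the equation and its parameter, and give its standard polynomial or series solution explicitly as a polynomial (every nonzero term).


All three coefficients share the factor 11; dividing through by 11 gives  (1 - x^2) y'' - x y' + 16 y = 0.
This matches the Chebyshev equation (1 - x^2) y'' - x y' + n^2 y = 0 (note the -x y' term, not -2x y') with n^2 = 16, so n = 4; the polynomial solution is T_4(x).
With y = sum_k a_k x^k, matching x^k gives (k+2)(k+1) a_{k+2} = (k^2 - n^2) a_k = (k - 4)(k + 4) a_k. The right side vanishes at k = 4, so the series with the parity of 4 terminates at degree 4.
Standard normalization: leading coefficient of T_n is 2^(n-1), so a_4 = 2^3 = 8. Work downward with a_k = (k+1)(k+2) a_{k+2} / ((k - 4)(k + 4)):
  a_2 = (3)(4)(8) / ((2 - 4)(2 + 4)) = 96/(-12) = -8
  a_0 = (1)(2)(-8) / ((0 - 4)(0 + 4)) = -16/(-16) = 1
Hence T_4(x) = 8 x^4 - 8 x^2 + 1.

T_4(x); series = 8 x^4 - 8 x^2 + 1


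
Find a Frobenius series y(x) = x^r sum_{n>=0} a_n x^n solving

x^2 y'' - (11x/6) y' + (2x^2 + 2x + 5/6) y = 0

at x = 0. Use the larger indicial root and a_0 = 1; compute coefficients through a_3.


Write in Frobenius form y'' + (p(x)/x) y' + (q(x)/x^2) y = 0:
  p(x) = -11/6,  q(x) = 2x^2 + 2x + 5/6.
Indicial equation: r(r-1) + (-11/6) r + (5/6) = 0 -> roots r_1 = 5/2, r_2 = 1/3.
Take r = r_1 = 5/2. Let y(x) = x^r sum_{n>=0} a_n x^n with a_0 = 1.
Substitute y = x^r sum a_n x^n and match x^{r+n}. The recurrence is
  D(n) a_n + 2 a_{n-1} + 2 a_{n-2} = 0,  where D(n) = (r+n)(r+n-1) + (-11/6)(r+n) + (5/6).
  a_n = [-2 a_{n-1} - 2 a_{n-2}] / D(n).
Since the indicial polynomial factors as (r - r_1)(r - r_2), D(n) = (r_1 + n - r_1)(r_1 + n - r_2) = n(n + 13/6).
Evaluating step by step (a_0 = 1):
  n = 1: D(1) = 1(1 + 13/6) = 19/6; numerator = -2(1) = -2; a_1 = (-2)/(19/6) = -12/19
  n = 2: D(2) = 2(2 + 13/6) = 25/3; numerator = -2(-12/19) - 2(1) = -14/19; a_2 = (-14/19)/(25/3) = -42/475
  n = 3: D(3) = 3(3 + 13/6) = 31/2; numerator = -2(-42/475) - 2(-12/19) = 36/25; a_3 = (36/25)/(31/2) = 72/775

r = 5/2; a_0 = 1; a_1 = -12/19; a_2 = -42/475; a_3 = 72/775


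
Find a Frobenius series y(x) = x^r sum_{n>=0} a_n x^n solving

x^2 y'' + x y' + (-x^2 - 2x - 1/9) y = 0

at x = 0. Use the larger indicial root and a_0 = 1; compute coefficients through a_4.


Write in Frobenius form y'' + (p(x)/x) y' + (q(x)/x^2) y = 0:
  p(x) = 1,  q(x) = -x^2 - 2x - 1/9.
Indicial equation: r(r-1) + (1) r + (-1/9) = 0 -> roots r_1 = 1/3, r_2 = -1/3.
Take r = r_1 = 1/3. Let y(x) = x^r sum_{n>=0} a_n x^n with a_0 = 1.
Substitute y = x^r sum a_n x^n and match x^{r+n}. The recurrence is
  D(n) a_n - 2 a_{n-1} - 1 a_{n-2} = 0,  where D(n) = (r+n)(r+n-1) + (1)(r+n) + (-1/9).
  a_n = [2 a_{n-1} + 1 a_{n-2}] / D(n).
Since the indicial polynomial factors as (r - r_1)(r - r_2), D(n) = (r_1 + n - r_1)(r_1 + n - r_2) = n(n + 2/3).
Evaluating step by step (a_0 = 1):
  n = 1: D(1) = 1(1 + 2/3) = 5/3; numerator = 2(1) = 2; a_1 = (2)/(5/3) = 6/5
  n = 2: D(2) = 2(2 + 2/3) = 16/3; numerator = 2(6/5) + 1(1) = 17/5; a_2 = (17/5)/(16/3) = 51/80
  n = 3: D(3) = 3(3 + 2/3) = 11; numerator = 2(51/80) + 1(6/5) = 99/40; a_3 = (99/40)/(11) = 9/40
  n = 4: D(4) = 4(4 + 2/3) = 56/3; numerator = 2(9/40) + 1(51/80) = 87/80; a_4 = (87/80)/(56/3) = 261/4480

r = 1/3; a_0 = 1; a_1 = 6/5; a_2 = 51/80; a_3 = 9/40; a_4 = 261/4480


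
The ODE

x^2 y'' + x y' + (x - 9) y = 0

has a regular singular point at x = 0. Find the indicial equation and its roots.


Divide by x^2 to reach normal form y'' + P_1(x) y' + P_2(x) y = 0 with P_1(x) = 1/x and P_2(x) = 1/x - 9/x^2.
x = 0 is a singular point because the y'-coefficient 1/x has a pole at x = 0 and the y-coefficient 1/x - 9/x^2 has a pole at x = 0.
It is a regular singular point because x P_1(x) = p(x) = 1 and x^2 P_2(x) = q(x) = x - 9 are polynomials, hence analytic at x = 0.
p(0) = 1,  q(0) = -9.
Indicial equation: r(r-1) + p(0) r + q(0) = 0, i.e. r^2 + (p(0) - 1) r + q(0) = 0, i.e. r^2 - 9 = 0.
Discriminant: (0)^2 - 4(-9) = 36, so r = (0 ± 6)/2.
Solving: r_1 = 3, r_2 = -3.

indicial: r^2 - 9 = 0; roots r_1 = 3, r_2 = -3


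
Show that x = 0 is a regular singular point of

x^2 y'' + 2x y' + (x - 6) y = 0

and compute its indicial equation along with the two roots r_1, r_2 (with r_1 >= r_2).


Divide by x^2 to reach normal form y'' + P_1(x) y' + P_2(x) y = 0 with P_1(x) = 2/x and P_2(x) = 1/x - 6/x^2.
x = 0 is a singular point because the y'-coefficient 2/x has a pole at x = 0 and the y-coefficient 1/x - 6/x^2 has a pole at x = 0.
It is a regular singular point because x P_1(x) = p(x) = 2 and x^2 P_2(x) = q(x) = x - 6 are polynomials, hence analytic at x = 0.
p(0) = 2,  q(0) = -6.
Indicial equation: r(r-1) + p(0) r + q(0) = 0, i.e. r^2 + (p(0) - 1) r + q(0) = 0, i.e. r^2 + 1 r - 6 = 0.
Discriminant: (1)^2 - 4(-6) = 25, so r = (-1 ± 5)/2.
Solving: r_1 = 2, r_2 = -3.

indicial: r^2 + 1 r - 6 = 0; roots r_1 = 2, r_2 = -3


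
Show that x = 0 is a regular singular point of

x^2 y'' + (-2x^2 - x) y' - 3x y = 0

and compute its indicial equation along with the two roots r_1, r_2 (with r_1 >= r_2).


Divide by x^2 to reach normal form y'' + P_1(x) y' + P_2(x) y = 0 with P_1(x) = -2 - 1/x and P_2(x) = -3/x.
x = 0 is a singular point because the y'-coefficient -2 - 1/x has a pole at x = 0 and the y-coefficient -3/x has a pole at x = 0.
It is a regular singular point because x P_1(x) = p(x) = -2x - 1 and x^2 P_2(x) = q(x) = -3x are polynomials, hence analytic at x = 0.
p(0) = -1,  q(0) = 0.
Indicial equation: r(r-1) + p(0) r + q(0) = 0, i.e. r^2 + (p(0) - 1) r + q(0) = 0, i.e. r^2 - 2 r = 0.
Discriminant: (-2)^2 - 4(0) = 4, so r = (2 ± 2)/2.
Solving: r_1 = 2, r_2 = 0.

indicial: r^2 - 2 r = 0; roots r_1 = 2, r_2 = 0


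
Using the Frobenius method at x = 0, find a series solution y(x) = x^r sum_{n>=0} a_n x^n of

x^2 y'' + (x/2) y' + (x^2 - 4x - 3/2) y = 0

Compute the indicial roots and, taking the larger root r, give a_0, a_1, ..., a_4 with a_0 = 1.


Write in Frobenius form y'' + (p(x)/x) y' + (q(x)/x^2) y = 0:
  p(x) = 1/2,  q(x) = x^2 - 4x - 3/2.
Indicial equation: r(r-1) + (1/2) r + (-3/2) = 0 -> roots r_1 = 3/2, r_2 = -1.
Take r = r_1 = 3/2. Let y(x) = x^r sum_{n>=0} a_n x^n with a_0 = 1.
Substitute y = x^r sum a_n x^n and match x^{r+n}. The recurrence is
  D(n) a_n - 4 a_{n-1} + 1 a_{n-2} = 0,  where D(n) = (r+n)(r+n-1) + (1/2)(r+n) + (-3/2).
  a_n = [4 a_{n-1} - 1 a_{n-2}] / D(n).
Since the indicial polynomial factors as (r - r_1)(r - r_2), D(n) = (r_1 + n - r_1)(r_1 + n - r_2) = n(n + 5/2).
Evaluating step by step (a_0 = 1):
  n = 1: D(1) = 1(1 + 5/2) = 7/2; numerator = 4(1) = 4; a_1 = (4)/(7/2) = 8/7
  n = 2: D(2) = 2(2 + 5/2) = 9; numerator = 4(8/7) - 1(1) = 25/7; a_2 = (25/7)/(9) = 25/63
  n = 3: D(3) = 3(3 + 5/2) = 33/2; numerator = 4(25/63) - 1(8/7) = 4/9; a_3 = (4/9)/(33/2) = 8/297
  n = 4: D(4) = 4(4 + 5/2) = 26; numerator = 4(8/297) - 1(25/63) = -601/2079; a_4 = (-601/2079)/(26) = -601/54054

r = 3/2; a_0 = 1; a_1 = 8/7; a_2 = 25/63; a_3 = 8/297; a_4 = -601/54054


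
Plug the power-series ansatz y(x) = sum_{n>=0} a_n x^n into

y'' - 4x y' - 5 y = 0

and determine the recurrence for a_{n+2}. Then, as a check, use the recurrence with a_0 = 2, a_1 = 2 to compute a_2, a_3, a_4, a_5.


Substitute y = sum_n a_n x^n.
y''(x) has coefficient (n+2)(n+1) a_{n+2} at x^n;
-4 x y'(x) has coefficient -4 n a_n at x^n (shift);
-5 y(x) has coefficient -5 a_n at x^n.
Matching x^n: (n+2)(n+1) a_{n+2} + (-4n - 5) a_n = 0.
Thus a_{n+2} = (4n + 5) / ((n+1)(n+2)) * a_n.

Check with a_0 = 2, a_1 = 2 (apply the recurrence for n = 0, 1, 2, 3): a_0 = 2, a_1 = 2, a_2 = 5, a_3 = 3, a_4 = 65/12, a_5 = 51/20.

a_(n+2) = (4n + 5) / ((n+1)(n+2)) * a_n; check: a_0 = 2, a_1 = 2, a_2 = 5, a_3 = 3, a_4 = 65/12, a_5 = 51/20


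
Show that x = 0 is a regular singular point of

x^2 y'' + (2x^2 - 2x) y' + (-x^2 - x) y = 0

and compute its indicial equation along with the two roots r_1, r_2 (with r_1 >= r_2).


Divide by x^2 to reach normal form y'' + P_1(x) y' + P_2(x) y = 0 with P_1(x) = 2 - 2/x and P_2(x) = -1 - 1/x.
x = 0 is a singular point because the y'-coefficient 2 - 2/x has a pole at x = 0 and the y-coefficient -1 - 1/x has a pole at x = 0.
It is a regular singular point because x P_1(x) = p(x) = 2x - 2 and x^2 P_2(x) = q(x) = -x^2 - x are polynomials, hence analytic at x = 0.
p(0) = -2,  q(0) = 0.
Indicial equation: r(r-1) + p(0) r + q(0) = 0, i.e. r^2 + (p(0) - 1) r + q(0) = 0, i.e. r^2 - 3 r = 0.
Discriminant: (-3)^2 - 4(0) = 9, so r = (3 ± 3)/2.
Solving: r_1 = 3, r_2 = 0.

indicial: r^2 - 3 r = 0; roots r_1 = 3, r_2 = 0


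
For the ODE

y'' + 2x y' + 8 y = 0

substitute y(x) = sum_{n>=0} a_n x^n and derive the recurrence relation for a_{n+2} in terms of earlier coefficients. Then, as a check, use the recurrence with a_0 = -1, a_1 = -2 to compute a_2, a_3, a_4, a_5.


Substitute y = sum_n a_n x^n.
y''(x) has coefficient (n+2)(n+1) a_{n+2} at x^n;
2 x y'(x) has coefficient 2 n a_n at x^n (shift);
8 y(x) has coefficient 8 a_n at x^n.
Matching x^n: (n+2)(n+1) a_{n+2} + (2n + 8) a_n = 0.
Thus a_{n+2} = (-2n - 8) / ((n+1)(n+2)) * a_n.

Check with a_0 = -1, a_1 = -2 (apply the recurrence for n = 0, 1, 2, 3): a_0 = -1, a_1 = -2, a_2 = 4, a_3 = 10/3, a_4 = -4, a_5 = -7/3.

a_(n+2) = (-2n - 8) / ((n+1)(n+2)) * a_n; check: a_0 = -1, a_1 = -2, a_2 = 4, a_3 = 10/3, a_4 = -4, a_5 = -7/3


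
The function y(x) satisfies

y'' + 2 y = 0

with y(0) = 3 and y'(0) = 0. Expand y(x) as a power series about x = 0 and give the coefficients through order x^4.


Ansatz: y(x) = sum_{n>=0} a_n x^n, so y'(x) = sum_{n>=1} n a_n x^(n-1) and y''(x) = sum_{n>=2} n(n-1) a_n x^(n-2).
Substitute into P(x) y'' + Q(x) y' + R(x) y = 0 with P(x) = 1, Q(x) = 0, R(x) = 2, and match powers of x.
Initial conditions: a_0 = 3, a_1 = 0.
Setting the coefficient of each power of x to zero and solving order by order (substituting the coefficients already found):
  x^0: 2 a_2 + 2 a_0 = 0  ->  2 a_2 = -2 a_0 = -6  ->  a_2 = -3
  x^1: 6 a_3 + 2 a_1 = 0  ->  6 a_3 = -2 a_1 = 0  ->  a_3 = 0
  x^2: 12 a_4 + 2 a_2 = 0  ->  12 a_4 = -2 a_2 = 6  ->  a_4 = 1/2
Truncated series: y(x) = 3 - 3 x^2 + (1/2) x^4 + O(x^5).

a_0 = 3; a_1 = 0; a_2 = -3; a_3 = 0; a_4 = 1/2


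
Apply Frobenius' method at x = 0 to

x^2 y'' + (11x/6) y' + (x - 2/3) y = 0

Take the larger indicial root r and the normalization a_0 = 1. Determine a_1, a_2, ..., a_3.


Write in Frobenius form y'' + (p(x)/x) y' + (q(x)/x^2) y = 0:
  p(x) = 11/6,  q(x) = x - 2/3.
Indicial equation: r(r-1) + (11/6) r + (-2/3) = 0 -> roots r_1 = 1/2, r_2 = -4/3.
Take r = r_1 = 1/2. Let y(x) = x^r sum_{n>=0} a_n x^n with a_0 = 1.
Substitute y = x^r sum a_n x^n and match x^{r+n}. The recurrence is
  D(n) a_n + 1 a_{n-1} = 0,  where D(n) = (r+n)(r+n-1) + (11/6)(r+n) + (-2/3).
  a_n = -1 / D(n) * a_{n-1}.
Since the indicial polynomial factors as (r - r_1)(r - r_2), D(n) = (r_1 + n - r_1)(r_1 + n - r_2) = n(n + 11/6).
Evaluating step by step (a_0 = 1):
  n = 1: D(1) = 1(1 + 11/6) = 17/6; numerator = -1(1) = -1; a_1 = (-1)/(17/6) = -6/17
  n = 2: D(2) = 2(2 + 11/6) = 23/3; numerator = -1(-6/17) = 6/17; a_2 = (6/17)/(23/3) = 18/391
  n = 3: D(3) = 3(3 + 11/6) = 29/2; numerator = -1(18/391) = -18/391; a_3 = (-18/391)/(29/2) = -36/11339

r = 1/2; a_0 = 1; a_1 = -6/17; a_2 = 18/391; a_3 = -36/11339


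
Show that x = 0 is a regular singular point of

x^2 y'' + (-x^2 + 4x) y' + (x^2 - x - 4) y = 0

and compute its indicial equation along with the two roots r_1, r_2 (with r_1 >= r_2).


Divide by x^2 to reach normal form y'' + P_1(x) y' + P_2(x) y = 0 with P_1(x) = -1 + 4/x and P_2(x) = 1 - 1/x - 4/x^2.
x = 0 is a singular point because the y'-coefficient -1 + 4/x has a pole at x = 0 and the y-coefficient 1 - 1/x - 4/x^2 has a pole at x = 0.
It is a regular singular point because x P_1(x) = p(x) = 4 - x and x^2 P_2(x) = q(x) = x^2 - x - 4 are polynomials, hence analytic at x = 0.
p(0) = 4,  q(0) = -4.
Indicial equation: r(r-1) + p(0) r + q(0) = 0, i.e. r^2 + (p(0) - 1) r + q(0) = 0, i.e. r^2 + 3 r - 4 = 0.
Discriminant: (3)^2 - 4(-4) = 25, so r = (-3 ± 5)/2.
Solving: r_1 = 1, r_2 = -4.

indicial: r^2 + 3 r - 4 = 0; roots r_1 = 1, r_2 = -4


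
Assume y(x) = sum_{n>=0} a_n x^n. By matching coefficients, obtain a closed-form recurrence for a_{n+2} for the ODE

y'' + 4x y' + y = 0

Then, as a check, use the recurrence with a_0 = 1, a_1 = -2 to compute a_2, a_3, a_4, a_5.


Substitute y = sum_n a_n x^n.
y''(x) has coefficient (n+2)(n+1) a_{n+2} at x^n;
4 x y'(x) has coefficient 4 n a_n at x^n (shift);
y(x) has coefficient 1 a_n at x^n.
Matching x^n: (n+2)(n+1) a_{n+2} + (4n + 1) a_n = 0.
Thus a_{n+2} = (-4n - 1) / ((n+1)(n+2)) * a_n.

Check with a_0 = 1, a_1 = -2 (apply the recurrence for n = 0, 1, 2, 3): a_0 = 1, a_1 = -2, a_2 = -1/2, a_3 = 5/3, a_4 = 3/8, a_5 = -13/12.

a_(n+2) = (-4n - 1) / ((n+1)(n+2)) * a_n; check: a_0 = 1, a_1 = -2, a_2 = -1/2, a_3 = 5/3, a_4 = 3/8, a_5 = -13/12


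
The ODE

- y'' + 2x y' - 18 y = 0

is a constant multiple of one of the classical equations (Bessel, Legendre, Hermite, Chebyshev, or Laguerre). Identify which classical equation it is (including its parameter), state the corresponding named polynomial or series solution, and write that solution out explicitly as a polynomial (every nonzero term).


All three coefficients share the factor -1; dividing through by -1 gives  y'' - 2x y' + 18 y = 0.
This matches the Hermite equation y'' - 2x y' + 2n y = 0 with 2n = 18, so n = 9; the polynomial solution is H_9(x).
With y = sum_k a_k x^k, matching x^k gives (k+2)(k+1) a_{k+2} = 2(k - n) a_k = 2(k - 9) a_k. The right side vanishes at k = 9, so the series with the parity of 9 terminates at degree 9.
Standard normalization: leading coefficient of H_n is 2^n, so a_9 = 2^9 = 512. Work downward with a_k = (k+1)(k+2) a_{k+2} / (2(k - n)):
  a_7 = (8)(9)(512) / (2(7 - 9)) = 36864/(-4) = -9216
  a_5 = (6)(7)(-9216) / (2(5 - 9)) = -387072/(-8) = 48384
  a_3 = (4)(5)(48384) / (2(3 - 9)) = 967680/(-12) = -80640
  a_1 = (2)(3)(-80640) / (2(1 - 9)) = -483840/(-16) = 30240
Hence H_9(x) = 512 x^9 - 9216 x^7 + 48384 x^5 - 80640 x^3 + 30240 x.

H_9(x); series = 512 x^9 - 9216 x^7 + 48384 x^5 - 80640 x^3 + 30240 x


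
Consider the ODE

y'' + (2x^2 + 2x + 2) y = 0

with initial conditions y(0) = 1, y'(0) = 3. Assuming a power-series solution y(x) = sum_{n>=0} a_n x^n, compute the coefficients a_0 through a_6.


Ansatz: y(x) = sum_{n>=0} a_n x^n, so y'(x) = sum_{n>=1} n a_n x^(n-1) and y''(x) = sum_{n>=2} n(n-1) a_n x^(n-2).
Substitute into P(x) y'' + Q(x) y' + R(x) y = 0 with P(x) = 1, Q(x) = 0, R(x) = 2x^2 + 2x + 2, and match powers of x.
Initial conditions: a_0 = 1, a_1 = 3.
Setting the coefficient of each power of x to zero and solving order by order (substituting the coefficients already found):
  x^0: 2 a_2 + 2 a_0 = 0  ->  2 a_2 = -2 a_0 = -2  ->  a_2 = -1
  x^1: 6 a_3 + 2 a_1 + 2 a_0 = 0  ->  6 a_3 = -2 a_1 - 2 a_0 = -8  ->  a_3 = -4/3
  x^2: 12 a_4 + 2 a_2 + 2 a_1 + 2 a_0 = 0  ->  12 a_4 = -2 a_2 - 2 a_1 - 2 a_0 = -6  ->  a_4 = -1/2
  x^3: 20 a_5 + 2 a_3 + 2 a_2 + 2 a_1 = 0  ->  20 a_5 = -2 a_3 - 2 a_2 - 2 a_1 = -4/3  ->  a_5 = -1/15
  x^4: 30 a_6 + 2 a_4 + 2 a_3 + 2 a_2 = 0  ->  30 a_6 = -2 a_4 - 2 a_3 - 2 a_2 = 17/3  ->  a_6 = 17/90
Truncated series: y(x) = 1 + 3 x - x^2 - (4/3) x^3 - (1/2) x^4 - (1/15) x^5 + (17/90) x^6 + O(x^7).

a_0 = 1; a_1 = 3; a_2 = -1; a_3 = -4/3; a_4 = -1/2; a_5 = -1/15; a_6 = 17/90


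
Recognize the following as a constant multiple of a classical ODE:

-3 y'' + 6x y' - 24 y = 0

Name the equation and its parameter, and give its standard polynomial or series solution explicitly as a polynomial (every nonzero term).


All three coefficients share the factor -3; dividing through by -3 gives  y'' - 2x y' + 8 y = 0.
This matches the Hermite equation y'' - 2x y' + 2n y = 0 with 2n = 8, so n = 4; the polynomial solution is H_4(x).
With y = sum_k a_k x^k, matching x^k gives (k+2)(k+1) a_{k+2} = 2(k - n) a_k = 2(k - 4) a_k. The right side vanishes at k = 4, so the series with the parity of 4 terminates at degree 4.
Standard normalization: leading coefficient of H_n is 2^n, so a_4 = 2^4 = 16. Work downward with a_k = (k+1)(k+2) a_{k+2} / (2(k - n)):
  a_2 = (3)(4)(16) / (2(2 - 4)) = 192/(-4) = -48
  a_0 = (1)(2)(-48) / (2(0 - 4)) = -96/(-8) = 12
Hence H_4(x) = 16 x^4 - 48 x^2 + 12.

H_4(x); series = 16 x^4 - 48 x^2 + 12


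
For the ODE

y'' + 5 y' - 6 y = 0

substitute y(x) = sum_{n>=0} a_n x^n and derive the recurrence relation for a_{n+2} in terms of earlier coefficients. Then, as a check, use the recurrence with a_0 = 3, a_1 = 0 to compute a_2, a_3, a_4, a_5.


Substitute y = sum_n a_n x^n.
y''(x) has coefficient (n+2)(n+1) a_{n+2} at x^n;
5 y'(x) has coefficient 5 (n+1) a_{n+1} at x^n;
-6 y(x) has coefficient -6 a_n at x^n.
Matching x^n: (n+2)(n+1) a_{n+2} + 5 (n+1) a_{n+1} - 6 a_n = 0.
Thus a_{n+2} = [-5 (n+1) a_{n+1} + 6 a_n] / ((n+1)(n+2)).

Check with a_0 = 3, a_1 = 0 (apply the recurrence for n = 0, 1, 2, 3): a_0 = 3, a_1 = 0, a_2 = 9, a_3 = -15, a_4 = 93/4, a_5 = -111/4.

a_(n+2) = [-5 (n+1) a_(n+1) + 6 a_n] / ((n+1)(n+2)); check: a_0 = 3, a_1 = 0, a_2 = 9, a_3 = -15, a_4 = 93/4, a_5 = -111/4


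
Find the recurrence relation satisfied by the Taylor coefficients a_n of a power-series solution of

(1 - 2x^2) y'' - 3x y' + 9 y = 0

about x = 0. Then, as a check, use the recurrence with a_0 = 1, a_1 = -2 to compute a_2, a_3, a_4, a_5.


Substitute y = sum_n a_n x^n.
(1 - 2 x^2) y'' contributes (n+2)(n+1) a_{n+2} - 2 n(n-1) a_n at x^n.
-3 x y'(x) contributes -3 n a_n at x^n.
9 y(x) contributes 9 a_n at x^n.
Matching x^n: (n+2)(n+1) a_{n+2} + (-2 n(n-1) - 3 n + 9) a_n = 0.
Thus a_{n+2} = (2 n(n-1) + 3 n - 9) / ((n+1)(n+2)) * a_n.

Check with a_0 = 1, a_1 = -2 (apply the recurrence for n = 0, 1, 2, 3): a_0 = 1, a_1 = -2, a_2 = -9/2, a_3 = 2, a_4 = -3/8, a_5 = 6/5.

a_(n+2) = (2 n(n-1) + 3 n - 9) / ((n+1)(n+2)) * a_n; check: a_0 = 1, a_1 = -2, a_2 = -9/2, a_3 = 2, a_4 = -3/8, a_5 = 6/5


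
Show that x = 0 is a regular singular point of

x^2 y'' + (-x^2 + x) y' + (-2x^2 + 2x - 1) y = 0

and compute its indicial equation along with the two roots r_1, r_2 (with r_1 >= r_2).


Divide by x^2 to reach normal form y'' + P_1(x) y' + P_2(x) y = 0 with P_1(x) = -1 + 1/x and P_2(x) = -2 + 2/x - 1/x^2.
x = 0 is a singular point because the y'-coefficient -1 + 1/x has a pole at x = 0 and the y-coefficient -2 + 2/x - 1/x^2 has a pole at x = 0.
It is a regular singular point because x P_1(x) = p(x) = 1 - x and x^2 P_2(x) = q(x) = -2x^2 + 2x - 1 are polynomials, hence analytic at x = 0.
p(0) = 1,  q(0) = -1.
Indicial equation: r(r-1) + p(0) r + q(0) = 0, i.e. r^2 + (p(0) - 1) r + q(0) = 0, i.e. r^2 - 1 = 0.
Discriminant: (0)^2 - 4(-1) = 4, so r = (0 ± 2)/2.
Solving: r_1 = 1, r_2 = -1.

indicial: r^2 - 1 = 0; roots r_1 = 1, r_2 = -1


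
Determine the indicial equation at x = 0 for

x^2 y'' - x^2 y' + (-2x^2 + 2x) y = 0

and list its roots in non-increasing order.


Divide by x^2 to reach normal form y'' + P_1(x) y' + P_2(x) y = 0 with P_1(x) = -1 and P_2(x) = -2 + 2/x.
x = 0 is a singular point because the y-coefficient -2 + 2/x has a pole at x = 0.
It is a regular singular point because x P_1(x) = p(x) = -x and x^2 P_2(x) = q(x) = -2x^2 + 2x are polynomials, hence analytic at x = 0.
p(0) = 0,  q(0) = 0.
Indicial equation: r(r-1) + p(0) r + q(0) = 0, i.e. r^2 + (p(0) - 1) r + q(0) = 0, i.e. r^2 - 1 r = 0.
Discriminant: (-1)^2 - 4(0) = 1, so r = (1 ± 1)/2.
Solving: r_1 = 1, r_2 = 0.

indicial: r^2 - 1 r = 0; roots r_1 = 1, r_2 = 0


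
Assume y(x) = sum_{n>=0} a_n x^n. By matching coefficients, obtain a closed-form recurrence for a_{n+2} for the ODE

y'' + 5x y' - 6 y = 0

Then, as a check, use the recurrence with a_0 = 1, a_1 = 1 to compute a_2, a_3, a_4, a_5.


Substitute y = sum_n a_n x^n.
y''(x) has coefficient (n+2)(n+1) a_{n+2} at x^n;
5 x y'(x) has coefficient 5 n a_n at x^n (shift);
-6 y(x) has coefficient -6 a_n at x^n.
Matching x^n: (n+2)(n+1) a_{n+2} + (5n - 6) a_n = 0.
Thus a_{n+2} = (-5n + 6) / ((n+1)(n+2)) * a_n.

Check with a_0 = 1, a_1 = 1 (apply the recurrence for n = 0, 1, 2, 3): a_0 = 1, a_1 = 1, a_2 = 3, a_3 = 1/6, a_4 = -1, a_5 = -3/40.

a_(n+2) = (-5n + 6) / ((n+1)(n+2)) * a_n; check: a_0 = 1, a_1 = 1, a_2 = 3, a_3 = 1/6, a_4 = -1, a_5 = -3/40


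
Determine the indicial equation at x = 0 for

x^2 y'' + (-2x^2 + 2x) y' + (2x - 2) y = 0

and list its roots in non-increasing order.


Divide by x^2 to reach normal form y'' + P_1(x) y' + P_2(x) y = 0 with P_1(x) = -2 + 2/x and P_2(x) = 2/x - 2/x^2.
x = 0 is a singular point because the y'-coefficient -2 + 2/x has a pole at x = 0 and the y-coefficient 2/x - 2/x^2 has a pole at x = 0.
It is a regular singular point because x P_1(x) = p(x) = 2 - 2x and x^2 P_2(x) = q(x) = 2x - 2 are polynomials, hence analytic at x = 0.
p(0) = 2,  q(0) = -2.
Indicial equation: r(r-1) + p(0) r + q(0) = 0, i.e. r^2 + (p(0) - 1) r + q(0) = 0, i.e. r^2 + 1 r - 2 = 0.
Discriminant: (1)^2 - 4(-2) = 9, so r = (-1 ± 3)/2.
Solving: r_1 = 1, r_2 = -2.

indicial: r^2 + 1 r - 2 = 0; roots r_1 = 1, r_2 = -2


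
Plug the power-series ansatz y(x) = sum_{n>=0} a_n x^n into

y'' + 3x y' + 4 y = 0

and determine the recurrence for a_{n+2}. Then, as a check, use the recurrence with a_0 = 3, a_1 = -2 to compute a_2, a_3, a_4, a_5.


Substitute y = sum_n a_n x^n.
y''(x) has coefficient (n+2)(n+1) a_{n+2} at x^n;
3 x y'(x) has coefficient 3 n a_n at x^n (shift);
4 y(x) has coefficient 4 a_n at x^n.
Matching x^n: (n+2)(n+1) a_{n+2} + (3n + 4) a_n = 0.
Thus a_{n+2} = (-3n - 4) / ((n+1)(n+2)) * a_n.

Check with a_0 = 3, a_1 = -2 (apply the recurrence for n = 0, 1, 2, 3): a_0 = 3, a_1 = -2, a_2 = -6, a_3 = 7/3, a_4 = 5, a_5 = -91/60.

a_(n+2) = (-3n - 4) / ((n+1)(n+2)) * a_n; check: a_0 = 3, a_1 = -2, a_2 = -6, a_3 = 7/3, a_4 = 5, a_5 = -91/60


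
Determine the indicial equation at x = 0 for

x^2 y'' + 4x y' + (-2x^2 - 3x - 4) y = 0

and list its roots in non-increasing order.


Divide by x^2 to reach normal form y'' + P_1(x) y' + P_2(x) y = 0 with P_1(x) = 4/x and P_2(x) = -2 - 3/x - 4/x^2.
x = 0 is a singular point because the y'-coefficient 4/x has a pole at x = 0 and the y-coefficient -2 - 3/x - 4/x^2 has a pole at x = 0.
It is a regular singular point because x P_1(x) = p(x) = 4 and x^2 P_2(x) = q(x) = -2x^2 - 3x - 4 are polynomials, hence analytic at x = 0.
p(0) = 4,  q(0) = -4.
Indicial equation: r(r-1) + p(0) r + q(0) = 0, i.e. r^2 + (p(0) - 1) r + q(0) = 0, i.e. r^2 + 3 r - 4 = 0.
Discriminant: (3)^2 - 4(-4) = 25, so r = (-3 ± 5)/2.
Solving: r_1 = 1, r_2 = -4.

indicial: r^2 + 3 r - 4 = 0; roots r_1 = 1, r_2 = -4


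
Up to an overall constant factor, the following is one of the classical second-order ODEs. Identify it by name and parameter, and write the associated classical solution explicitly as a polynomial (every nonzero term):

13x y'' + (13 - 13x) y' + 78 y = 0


All three coefficients share the factor 13; dividing through by 13 gives  x y'' + (1 - x) y' + 6 y = 0.
This matches the Laguerre equation x y'' + (1 - x) y' + n y = 0 with n = 6; the polynomial solution is L_6(x).
With y = sum_k a_k x^k, matching x^k gives (k+1)k a_{k+1} + (k+1) a_{k+1} - k a_k + n a_k = 0, i.e. (k+1)^2 a_{k+1} = (k - n) a_k = (k - 6) a_k. The right side vanishes at k = 6, so the series terminates at degree 6.
Standard normalization L_n(0) = 1 gives a_0 = 1. Work upward with a_{k+1} = (k - 6) a_k / (k+1)^2:
  a_1 = (0 - 6)(1) / 1^2 = -6/1 = -6
  a_2 = (1 - 6)(-6) / 2^2 = 30/4 = 15/2
  a_3 = (2 - 6)(15/2) / 3^2 = -30/9 = -10/3
  a_4 = (3 - 6)(-10/3) / 4^2 = 10/16 = 5/8
  a_5 = (4 - 6)(5/8) / 5^2 = (-5/4)/25 = -1/20
  a_6 = (5 - 6)(-1/20) / 6^2 = (1/20)/36 = 1/720
Hence L_6(x) = x^6/720 - x^5/20 + 5 x^4/8 - 10 x^3/3 + 15 x^2/2 - 6 x + 1.

L_6(x); series = x^6/720 - x^5/20 + 5 x^4/8 - 10 x^3/3 + 15 x^2/2 - 6 x + 1


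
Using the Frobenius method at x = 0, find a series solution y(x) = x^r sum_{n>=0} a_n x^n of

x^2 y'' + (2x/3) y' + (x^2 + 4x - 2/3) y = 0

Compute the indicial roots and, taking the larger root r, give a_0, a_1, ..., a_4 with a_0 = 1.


Write in Frobenius form y'' + (p(x)/x) y' + (q(x)/x^2) y = 0:
  p(x) = 2/3,  q(x) = x^2 + 4x - 2/3.
Indicial equation: r(r-1) + (2/3) r + (-2/3) = 0 -> roots r_1 = 1, r_2 = -2/3.
Take r = r_1 = 1. Let y(x) = x^r sum_{n>=0} a_n x^n with a_0 = 1.
Substitute y = x^r sum a_n x^n and match x^{r+n}. The recurrence is
  D(n) a_n + 4 a_{n-1} + 1 a_{n-2} = 0,  where D(n) = (r+n)(r+n-1) + (2/3)(r+n) + (-2/3).
  a_n = [-4 a_{n-1} - 1 a_{n-2}] / D(n).
Since the indicial polynomial factors as (r - r_1)(r - r_2), D(n) = (r_1 + n - r_1)(r_1 + n - r_2) = n(n + 5/3).
Evaluating step by step (a_0 = 1):
  n = 1: D(1) = 1(1 + 5/3) = 8/3; numerator = -4(1) = -4; a_1 = (-4)/(8/3) = -3/2
  n = 2: D(2) = 2(2 + 5/3) = 22/3; numerator = -4(-3/2) - 1(1) = 5; a_2 = (5)/(22/3) = 15/22
  n = 3: D(3) = 3(3 + 5/3) = 14; numerator = -4(15/22) - 1(-3/2) = -27/22; a_3 = (-27/22)/(14) = -27/308
  n = 4: D(4) = 4(4 + 5/3) = 68/3; numerator = -4(-27/308) - 1(15/22) = -51/154; a_4 = (-51/154)/(68/3) = -9/616

r = 1; a_0 = 1; a_1 = -3/2; a_2 = 15/22; a_3 = -27/308; a_4 = -9/616


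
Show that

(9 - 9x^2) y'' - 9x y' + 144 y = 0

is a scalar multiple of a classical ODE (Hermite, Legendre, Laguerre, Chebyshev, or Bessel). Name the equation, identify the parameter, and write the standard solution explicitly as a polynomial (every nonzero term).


All three coefficients share the factor 9; dividing through by 9 gives  (1 - x^2) y'' - x y' + 16 y = 0.
This matches the Chebyshev equation (1 - x^2) y'' - x y' + n^2 y = 0 (note the -x y' term, not -2x y') with n^2 = 16, so n = 4; the polynomial solution is T_4(x).
With y = sum_k a_k x^k, matching x^k gives (k+2)(k+1) a_{k+2} = (k^2 - n^2) a_k = (k - 4)(k + 4) a_k. The right side vanishes at k = 4, so the series with the parity of 4 terminates at degree 4.
Standard normalization: leading coefficient of T_n is 2^(n-1), so a_4 = 2^3 = 8. Work downward with a_k = (k+1)(k+2) a_{k+2} / ((k - 4)(k + 4)):
  a_2 = (3)(4)(8) / ((2 - 4)(2 + 4)) = 96/(-12) = -8
  a_0 = (1)(2)(-8) / ((0 - 4)(0 + 4)) = -16/(-16) = 1
Hence T_4(x) = 8 x^4 - 8 x^2 + 1.

T_4(x); series = 8 x^4 - 8 x^2 + 1


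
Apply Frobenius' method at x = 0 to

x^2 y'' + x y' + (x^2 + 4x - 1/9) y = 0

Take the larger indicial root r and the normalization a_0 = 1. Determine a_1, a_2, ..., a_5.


Write in Frobenius form y'' + (p(x)/x) y' + (q(x)/x^2) y = 0:
  p(x) = 1,  q(x) = x^2 + 4x - 1/9.
Indicial equation: r(r-1) + (1) r + (-1/9) = 0 -> roots r_1 = 1/3, r_2 = -1/3.
Take r = r_1 = 1/3. Let y(x) = x^r sum_{n>=0} a_n x^n with a_0 = 1.
Substitute y = x^r sum a_n x^n and match x^{r+n}. The recurrence is
  D(n) a_n + 4 a_{n-1} + 1 a_{n-2} = 0,  where D(n) = (r+n)(r+n-1) + (1)(r+n) + (-1/9).
  a_n = [-4 a_{n-1} - 1 a_{n-2}] / D(n).
Since the indicial polynomial factors as (r - r_1)(r - r_2), D(n) = (r_1 + n - r_1)(r_1 + n - r_2) = n(n + 2/3).
Evaluating step by step (a_0 = 1):
  n = 1: D(1) = 1(1 + 2/3) = 5/3; numerator = -4(1) = -4; a_1 = (-4)/(5/3) = -12/5
  n = 2: D(2) = 2(2 + 2/3) = 16/3; numerator = -4(-12/5) - 1(1) = 43/5; a_2 = (43/5)/(16/3) = 129/80
  n = 3: D(3) = 3(3 + 2/3) = 11; numerator = -4(129/80) - 1(-12/5) = -81/20; a_3 = (-81/20)/(11) = -81/220
  n = 4: D(4) = 4(4 + 2/3) = 56/3; numerator = -4(-81/220) - 1(129/80) = -123/880; a_4 = (-123/880)/(56/3) = -369/49280
  n = 5: D(5) = 5(5 + 2/3) = 85/3; numerator = -4(-369/49280) - 1(-81/220) = 981/2464; a_5 = (981/2464)/(85/3) = 2943/209440

r = 1/3; a_0 = 1; a_1 = -12/5; a_2 = 129/80; a_3 = -81/220; a_4 = -369/49280; a_5 = 2943/209440
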